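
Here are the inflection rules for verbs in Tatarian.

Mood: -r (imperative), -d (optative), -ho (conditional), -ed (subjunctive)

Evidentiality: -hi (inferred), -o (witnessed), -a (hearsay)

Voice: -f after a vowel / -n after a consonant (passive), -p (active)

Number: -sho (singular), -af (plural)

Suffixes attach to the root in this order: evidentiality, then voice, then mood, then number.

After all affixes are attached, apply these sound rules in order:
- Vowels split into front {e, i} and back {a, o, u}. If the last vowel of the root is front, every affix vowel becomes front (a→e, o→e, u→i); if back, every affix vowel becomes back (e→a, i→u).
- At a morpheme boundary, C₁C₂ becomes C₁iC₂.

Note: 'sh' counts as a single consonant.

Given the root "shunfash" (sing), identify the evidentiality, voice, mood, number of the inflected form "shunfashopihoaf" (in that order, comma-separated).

Segment: shunfash-o-p-ho-af.
evidentiality: -o → witnessed.
voice: -p → active.
mood: -ho → conditional.
number: -af → plural.

witnessed, active, conditional, plural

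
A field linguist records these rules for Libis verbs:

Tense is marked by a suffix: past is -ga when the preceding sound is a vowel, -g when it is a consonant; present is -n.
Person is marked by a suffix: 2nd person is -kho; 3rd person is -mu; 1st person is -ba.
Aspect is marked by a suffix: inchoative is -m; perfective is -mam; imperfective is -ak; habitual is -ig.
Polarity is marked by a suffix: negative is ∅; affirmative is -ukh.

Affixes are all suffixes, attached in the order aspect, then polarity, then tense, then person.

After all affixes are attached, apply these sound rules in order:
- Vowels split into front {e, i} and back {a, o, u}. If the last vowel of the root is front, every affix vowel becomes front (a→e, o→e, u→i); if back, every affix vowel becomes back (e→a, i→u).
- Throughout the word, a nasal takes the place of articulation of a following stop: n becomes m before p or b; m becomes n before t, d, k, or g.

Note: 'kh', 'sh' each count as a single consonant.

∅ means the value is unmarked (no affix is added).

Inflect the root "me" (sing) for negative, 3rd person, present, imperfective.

meeknmi

Attach aspect imperfective -ak → meak.
polarity = negative: zero marking, form stays meak.
Attach tense present -n → meakn.
Attach person 3rd person -mu → meaknmu.
Apply vowel harmony: meaknmu → meeknmi.
Nasal assimilation: no change.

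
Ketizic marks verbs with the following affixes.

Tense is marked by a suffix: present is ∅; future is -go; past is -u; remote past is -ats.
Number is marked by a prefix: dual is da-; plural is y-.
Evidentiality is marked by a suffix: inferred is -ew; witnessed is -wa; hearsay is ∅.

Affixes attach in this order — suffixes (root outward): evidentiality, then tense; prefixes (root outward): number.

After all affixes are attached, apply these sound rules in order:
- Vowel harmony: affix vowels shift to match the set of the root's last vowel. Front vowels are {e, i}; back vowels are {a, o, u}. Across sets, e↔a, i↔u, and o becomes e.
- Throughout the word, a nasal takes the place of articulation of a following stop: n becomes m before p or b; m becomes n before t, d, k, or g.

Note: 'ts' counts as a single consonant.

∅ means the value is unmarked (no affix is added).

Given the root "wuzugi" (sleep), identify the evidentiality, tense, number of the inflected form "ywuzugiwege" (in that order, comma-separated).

witnessed, future, plural

Segment: y-wuzugi-wa-go.
evidentiality: -wa → witnessed.
tense: -go → future.
number: y- → plural.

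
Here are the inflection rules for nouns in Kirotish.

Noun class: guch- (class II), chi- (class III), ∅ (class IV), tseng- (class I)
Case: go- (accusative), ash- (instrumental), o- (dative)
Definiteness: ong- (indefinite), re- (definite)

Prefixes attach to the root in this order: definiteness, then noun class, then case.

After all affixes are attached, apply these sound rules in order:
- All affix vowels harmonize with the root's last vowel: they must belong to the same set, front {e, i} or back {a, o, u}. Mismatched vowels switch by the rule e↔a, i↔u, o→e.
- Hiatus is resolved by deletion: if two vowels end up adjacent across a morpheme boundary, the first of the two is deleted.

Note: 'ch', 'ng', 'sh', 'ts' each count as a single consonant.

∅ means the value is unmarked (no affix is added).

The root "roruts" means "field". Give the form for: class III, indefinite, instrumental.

Attach definiteness indefinite ong- → ongroruts.
Attach noun class class III chi- → chiongroruts.
Attach case instrumental ash- → ashchiongroruts.
Apply vowel harmony: ashchiongroruts → ashchuongroruts.
Apply vowel deletion: ashchuongroruts → ashchongroruts.

ashchongroruts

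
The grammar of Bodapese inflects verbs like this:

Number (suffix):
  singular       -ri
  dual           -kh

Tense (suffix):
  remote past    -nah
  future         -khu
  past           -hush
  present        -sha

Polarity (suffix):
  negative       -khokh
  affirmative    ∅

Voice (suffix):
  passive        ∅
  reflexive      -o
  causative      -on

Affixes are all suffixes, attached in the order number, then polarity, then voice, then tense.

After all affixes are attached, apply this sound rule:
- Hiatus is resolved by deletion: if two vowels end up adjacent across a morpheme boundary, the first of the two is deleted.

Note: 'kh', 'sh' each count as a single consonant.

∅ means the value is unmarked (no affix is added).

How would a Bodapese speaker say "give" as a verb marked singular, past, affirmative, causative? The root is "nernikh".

Attach number singular -ri → nernikhri.
polarity = affirmative: zero marking, form stays nernikhri.
Attach voice causative -on → nernikhrion.
Attach tense past -hush → nernikhrionhush.
Apply vowel deletion: nernikhrionhush → nernikhronhush.

nernikhronhush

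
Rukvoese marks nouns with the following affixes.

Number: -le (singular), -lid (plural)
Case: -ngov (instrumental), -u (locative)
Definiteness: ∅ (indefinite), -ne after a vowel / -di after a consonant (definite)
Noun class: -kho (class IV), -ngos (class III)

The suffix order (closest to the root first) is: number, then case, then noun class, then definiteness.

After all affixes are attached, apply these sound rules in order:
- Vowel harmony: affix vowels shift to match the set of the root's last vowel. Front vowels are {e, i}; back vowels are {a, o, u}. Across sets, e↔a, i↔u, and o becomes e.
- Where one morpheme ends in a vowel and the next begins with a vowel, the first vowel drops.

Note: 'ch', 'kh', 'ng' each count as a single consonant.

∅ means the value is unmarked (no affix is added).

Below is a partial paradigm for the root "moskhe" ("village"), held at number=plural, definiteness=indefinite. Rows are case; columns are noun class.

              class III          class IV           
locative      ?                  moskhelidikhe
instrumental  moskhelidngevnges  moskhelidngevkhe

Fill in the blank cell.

Attach number plural -lid → moskhelid.
Attach case locative -u → moskhelidu.
Attach noun class class III -ngos → moskhelidungos.
definiteness = indefinite: zero marking, form stays moskhelidungos.
Apply vowel harmony: moskhelidungos → moskhelidinges.
Vowel deletion: no change.

moskhelidinges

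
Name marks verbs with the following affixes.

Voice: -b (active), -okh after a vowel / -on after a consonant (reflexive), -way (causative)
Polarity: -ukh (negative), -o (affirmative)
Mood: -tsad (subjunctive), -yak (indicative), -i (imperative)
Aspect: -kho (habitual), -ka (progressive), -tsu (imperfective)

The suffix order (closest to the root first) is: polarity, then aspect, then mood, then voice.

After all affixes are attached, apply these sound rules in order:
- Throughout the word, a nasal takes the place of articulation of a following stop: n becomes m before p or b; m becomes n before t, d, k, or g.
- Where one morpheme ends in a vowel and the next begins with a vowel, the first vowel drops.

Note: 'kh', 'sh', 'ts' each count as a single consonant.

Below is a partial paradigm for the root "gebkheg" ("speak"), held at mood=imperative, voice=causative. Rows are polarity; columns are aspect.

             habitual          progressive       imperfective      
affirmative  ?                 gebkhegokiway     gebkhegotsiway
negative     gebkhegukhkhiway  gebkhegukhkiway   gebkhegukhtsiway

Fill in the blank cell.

Attach polarity affirmative -o → gebkhego.
Attach aspect habitual -kho → gebkhegokho.
Attach mood imperative -i → gebkhegokhoi.
Attach voice causative -way → gebkhegokhoiway.
Nasal assimilation: no change.
Apply vowel deletion: gebkhegokhoiway → gebkhegokhiway.

gebkhegokhiway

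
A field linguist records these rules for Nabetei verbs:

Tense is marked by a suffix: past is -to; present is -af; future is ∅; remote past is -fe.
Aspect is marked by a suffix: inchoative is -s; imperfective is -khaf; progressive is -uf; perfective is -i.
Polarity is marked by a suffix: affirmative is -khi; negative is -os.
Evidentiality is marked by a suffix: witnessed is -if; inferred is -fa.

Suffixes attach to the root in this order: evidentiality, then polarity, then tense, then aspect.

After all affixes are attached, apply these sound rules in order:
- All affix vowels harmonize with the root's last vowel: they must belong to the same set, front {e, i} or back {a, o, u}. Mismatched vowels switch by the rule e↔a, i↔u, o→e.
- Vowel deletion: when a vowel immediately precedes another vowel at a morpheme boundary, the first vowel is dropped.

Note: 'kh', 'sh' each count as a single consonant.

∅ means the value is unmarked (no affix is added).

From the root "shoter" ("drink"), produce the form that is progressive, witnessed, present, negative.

shoterifesefif

Attach evidentiality witnessed -if → shoterif.
Attach polarity negative -os → shoterifos.
Attach tense present -af → shoterifosaf.
Attach aspect progressive -uf → shoterifosafuf.
Apply vowel harmony: shoterifosafuf → shoterifesefif.
Vowel deletion: no change.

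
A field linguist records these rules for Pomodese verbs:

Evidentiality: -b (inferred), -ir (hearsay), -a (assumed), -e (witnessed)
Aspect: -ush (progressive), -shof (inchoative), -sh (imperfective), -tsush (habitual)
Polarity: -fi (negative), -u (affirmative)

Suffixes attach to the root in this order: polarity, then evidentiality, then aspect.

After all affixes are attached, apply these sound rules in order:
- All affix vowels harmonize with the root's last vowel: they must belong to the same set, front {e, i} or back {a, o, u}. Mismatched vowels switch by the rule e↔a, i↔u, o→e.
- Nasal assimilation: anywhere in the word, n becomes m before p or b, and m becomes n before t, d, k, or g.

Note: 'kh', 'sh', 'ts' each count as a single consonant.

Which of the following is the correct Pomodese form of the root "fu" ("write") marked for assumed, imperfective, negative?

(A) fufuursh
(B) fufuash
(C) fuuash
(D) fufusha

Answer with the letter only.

Attach polarity negative -fi → fufi.
Attach evidentiality assumed -a → fufia.
Attach aspect imperfective -sh → fufiash.
Apply vowel harmony: fufiash → fufuash.
Nasal assimilation: no change.
So the correct form is fufuash, option (B).
(C) fuuash is wrong: it uses affirmative instead of negative for polarity.
(D) fufusha is wrong: it has the affixes in the wrong order.
(A) fufuursh is wrong: it uses hearsay instead of assumed for evidentiality.

B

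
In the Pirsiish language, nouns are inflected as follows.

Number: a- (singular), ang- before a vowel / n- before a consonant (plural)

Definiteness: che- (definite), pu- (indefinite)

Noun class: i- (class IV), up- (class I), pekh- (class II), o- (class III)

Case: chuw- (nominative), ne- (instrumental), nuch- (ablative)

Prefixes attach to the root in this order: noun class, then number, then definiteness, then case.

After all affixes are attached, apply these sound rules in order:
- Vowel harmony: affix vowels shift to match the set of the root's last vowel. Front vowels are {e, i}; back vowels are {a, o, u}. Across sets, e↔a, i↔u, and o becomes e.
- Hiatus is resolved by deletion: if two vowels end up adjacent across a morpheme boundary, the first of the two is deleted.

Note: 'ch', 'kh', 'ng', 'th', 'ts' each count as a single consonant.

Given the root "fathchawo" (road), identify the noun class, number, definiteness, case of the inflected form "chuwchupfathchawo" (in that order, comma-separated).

class I, singular, definite, nominative

Segment: chuw-che-a-up-fathchawo.
noun class: up- → class I.
number: a- → singular.
definiteness: che- → definite.
case: chuw- → nominative.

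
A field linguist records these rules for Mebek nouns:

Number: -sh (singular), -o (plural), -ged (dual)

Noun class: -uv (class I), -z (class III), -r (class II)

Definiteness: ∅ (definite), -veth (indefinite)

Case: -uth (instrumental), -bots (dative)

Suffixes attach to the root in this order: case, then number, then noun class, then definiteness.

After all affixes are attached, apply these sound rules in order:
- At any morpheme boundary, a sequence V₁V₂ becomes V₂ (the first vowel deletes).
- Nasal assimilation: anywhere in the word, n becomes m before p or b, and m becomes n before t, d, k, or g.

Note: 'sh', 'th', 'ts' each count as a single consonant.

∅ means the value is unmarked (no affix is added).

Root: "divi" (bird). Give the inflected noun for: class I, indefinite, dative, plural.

Attach case dative -bots → divibots.
Attach number plural -o → divibotso.
Attach noun class class I -uv → divibotsouv.
Attach definiteness indefinite -veth → divibotsouvveth.
Apply vowel deletion: divibotsouvveth → divibotsuvveth.
Nasal assimilation: no change.

divibotsuvveth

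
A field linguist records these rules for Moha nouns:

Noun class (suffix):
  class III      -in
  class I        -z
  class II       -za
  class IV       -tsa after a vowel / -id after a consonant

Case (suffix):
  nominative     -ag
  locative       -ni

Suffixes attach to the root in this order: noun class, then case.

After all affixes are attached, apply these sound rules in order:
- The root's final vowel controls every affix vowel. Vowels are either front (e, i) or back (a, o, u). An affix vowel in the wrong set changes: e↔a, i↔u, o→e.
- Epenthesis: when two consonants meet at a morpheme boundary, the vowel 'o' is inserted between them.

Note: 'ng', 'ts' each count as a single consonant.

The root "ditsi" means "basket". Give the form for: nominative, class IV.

ditsitseeg

Attach noun class class IV -tsa (after vowel 'i') → ditsitsa.
Attach case nominative -ag → ditsitsaag.
Apply vowel harmony: ditsitsaag → ditsitseeg.
Epenthesis: no change.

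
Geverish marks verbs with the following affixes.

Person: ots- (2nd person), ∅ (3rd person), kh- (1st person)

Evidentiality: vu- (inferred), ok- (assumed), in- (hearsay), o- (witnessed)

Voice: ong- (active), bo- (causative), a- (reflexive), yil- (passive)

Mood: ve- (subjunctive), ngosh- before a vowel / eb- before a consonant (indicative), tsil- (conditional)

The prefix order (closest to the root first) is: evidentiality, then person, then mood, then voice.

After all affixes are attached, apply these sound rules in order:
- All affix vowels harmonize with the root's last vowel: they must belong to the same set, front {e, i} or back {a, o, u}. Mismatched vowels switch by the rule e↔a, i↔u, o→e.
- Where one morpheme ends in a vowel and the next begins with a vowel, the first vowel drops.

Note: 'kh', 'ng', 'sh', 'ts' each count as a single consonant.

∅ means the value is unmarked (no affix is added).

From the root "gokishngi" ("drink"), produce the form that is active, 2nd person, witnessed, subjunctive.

engvetsegokishngi

Attach evidentiality witnessed o- → ogokishngi.
Attach person 2nd person ots- → otsogokishngi.
Attach mood subjunctive ve- → veotsogokishngi.
Attach voice active ong- → ongveotsogokishngi.
Apply vowel harmony: ongveotsogokishngi → engveetsegokishngi.
Apply vowel deletion: engveetsegokishngi → engvetsegokishngi.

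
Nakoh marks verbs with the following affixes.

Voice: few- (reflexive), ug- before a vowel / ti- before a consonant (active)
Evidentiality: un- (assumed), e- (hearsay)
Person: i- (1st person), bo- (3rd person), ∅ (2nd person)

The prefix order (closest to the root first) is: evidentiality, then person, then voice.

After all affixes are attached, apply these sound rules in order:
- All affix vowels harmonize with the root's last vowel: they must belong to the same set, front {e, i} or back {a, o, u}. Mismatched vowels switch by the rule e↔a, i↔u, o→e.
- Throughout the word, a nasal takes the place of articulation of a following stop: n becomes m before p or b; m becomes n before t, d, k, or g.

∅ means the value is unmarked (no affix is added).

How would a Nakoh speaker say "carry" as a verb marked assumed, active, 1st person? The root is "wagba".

Attach evidentiality assumed un- → unwagba.
Attach person 1st person i- → iunwagba.
Attach voice active ug- (before vowel 'i') → ugiunwagba.
Apply vowel harmony: ugiunwagba → uguunwagba.
Nasal assimilation: no change.

uguunwagba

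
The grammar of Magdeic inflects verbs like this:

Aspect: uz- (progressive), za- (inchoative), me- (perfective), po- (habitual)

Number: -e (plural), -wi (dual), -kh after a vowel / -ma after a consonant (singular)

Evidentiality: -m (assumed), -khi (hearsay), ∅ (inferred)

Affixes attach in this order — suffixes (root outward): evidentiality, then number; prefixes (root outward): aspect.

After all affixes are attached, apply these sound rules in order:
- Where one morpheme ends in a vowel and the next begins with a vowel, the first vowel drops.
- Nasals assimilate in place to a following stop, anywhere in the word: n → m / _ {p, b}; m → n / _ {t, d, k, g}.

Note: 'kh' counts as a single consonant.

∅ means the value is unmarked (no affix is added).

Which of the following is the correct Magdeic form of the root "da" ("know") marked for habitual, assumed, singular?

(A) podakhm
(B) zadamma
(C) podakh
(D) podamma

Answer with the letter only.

Attach aspect habitual po- → poda.
Attach evidentiality assumed -m → podam.
Attach number singular -ma (after consonant 'm') → podamma.
Vowel deletion: no change.
Nasal assimilation: no change.
So the correct form is podamma, option (D).
(C) podakh is wrong: it uses inferred instead of assumed for evidentiality.
(A) podakhm is wrong: it has the affixes in the wrong order.
(B) zadamma is wrong: it uses inchoative instead of habitual for aspect.

D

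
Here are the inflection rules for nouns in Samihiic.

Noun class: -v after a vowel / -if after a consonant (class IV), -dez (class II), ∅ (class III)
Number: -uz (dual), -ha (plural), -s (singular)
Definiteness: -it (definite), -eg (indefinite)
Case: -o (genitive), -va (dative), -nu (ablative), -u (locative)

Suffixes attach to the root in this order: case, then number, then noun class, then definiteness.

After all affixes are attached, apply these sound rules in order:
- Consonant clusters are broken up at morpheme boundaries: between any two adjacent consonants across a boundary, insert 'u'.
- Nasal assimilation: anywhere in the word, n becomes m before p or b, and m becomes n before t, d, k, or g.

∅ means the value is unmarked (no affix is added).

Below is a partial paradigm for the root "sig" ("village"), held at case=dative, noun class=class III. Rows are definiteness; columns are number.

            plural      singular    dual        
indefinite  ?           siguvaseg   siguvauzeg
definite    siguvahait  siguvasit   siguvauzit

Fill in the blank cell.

Attach case dative -va → sigva.
Attach number plural -ha → sigvaha.
noun class = class III: zero marking, form stays sigvaha.
Attach definiteness indefinite -eg → sigvahaeg.
Apply epenthesis: sigvahaeg → siguvahaeg.
Nasal assimilation: no change.

siguvahaeg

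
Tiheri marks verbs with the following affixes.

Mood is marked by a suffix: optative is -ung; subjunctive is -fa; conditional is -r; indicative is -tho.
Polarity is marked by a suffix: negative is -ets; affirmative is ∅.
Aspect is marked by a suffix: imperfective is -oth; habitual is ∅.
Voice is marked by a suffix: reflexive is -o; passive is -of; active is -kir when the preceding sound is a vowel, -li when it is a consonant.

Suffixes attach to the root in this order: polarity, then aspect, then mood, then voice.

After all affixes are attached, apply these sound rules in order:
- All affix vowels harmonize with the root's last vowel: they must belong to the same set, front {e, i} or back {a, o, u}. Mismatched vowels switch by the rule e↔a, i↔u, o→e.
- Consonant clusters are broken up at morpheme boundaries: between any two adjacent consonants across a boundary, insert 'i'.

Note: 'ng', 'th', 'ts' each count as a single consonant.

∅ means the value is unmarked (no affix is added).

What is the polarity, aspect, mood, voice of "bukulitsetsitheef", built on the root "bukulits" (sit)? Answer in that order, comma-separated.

Segment: bukulits-ets-tho-of.
polarity: -ets → negative.
aspect: ∅ → habitual.
mood: -tho → indicative.
voice: -of → passive.

negative, habitual, indicative, passive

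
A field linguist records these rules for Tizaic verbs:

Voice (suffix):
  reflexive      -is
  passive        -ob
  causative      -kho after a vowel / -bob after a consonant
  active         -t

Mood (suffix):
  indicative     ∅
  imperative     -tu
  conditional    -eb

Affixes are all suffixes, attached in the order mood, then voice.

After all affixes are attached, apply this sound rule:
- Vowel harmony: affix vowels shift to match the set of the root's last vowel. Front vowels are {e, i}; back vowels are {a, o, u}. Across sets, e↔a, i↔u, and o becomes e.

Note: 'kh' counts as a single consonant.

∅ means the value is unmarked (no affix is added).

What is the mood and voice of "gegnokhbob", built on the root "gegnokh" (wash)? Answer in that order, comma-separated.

indicative, causative

Segment: gegnokh-bob.
mood: ∅ → indicative.
voice: -kho/bob → causative.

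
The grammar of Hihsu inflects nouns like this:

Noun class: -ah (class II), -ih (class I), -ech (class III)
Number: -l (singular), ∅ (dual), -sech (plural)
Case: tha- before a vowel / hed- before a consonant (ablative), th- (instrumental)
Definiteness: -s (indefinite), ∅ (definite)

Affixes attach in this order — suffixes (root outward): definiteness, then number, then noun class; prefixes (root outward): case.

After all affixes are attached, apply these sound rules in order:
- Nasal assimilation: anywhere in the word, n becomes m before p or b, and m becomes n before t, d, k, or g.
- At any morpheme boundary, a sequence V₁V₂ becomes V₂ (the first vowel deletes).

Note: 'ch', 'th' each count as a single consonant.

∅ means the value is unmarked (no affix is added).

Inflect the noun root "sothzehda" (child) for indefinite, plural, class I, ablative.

Attach case ablative hed- (before consonant 's') → hedsothzehda.
Attach definiteness indefinite -s → hedsothzehdas.
Attach number plural -sech → hedsothzehdassech.
Attach noun class class I -ih → hedsothzehdassechih.
Nasal assimilation: no change.
Vowel deletion: no change.

hedsothzehdassechih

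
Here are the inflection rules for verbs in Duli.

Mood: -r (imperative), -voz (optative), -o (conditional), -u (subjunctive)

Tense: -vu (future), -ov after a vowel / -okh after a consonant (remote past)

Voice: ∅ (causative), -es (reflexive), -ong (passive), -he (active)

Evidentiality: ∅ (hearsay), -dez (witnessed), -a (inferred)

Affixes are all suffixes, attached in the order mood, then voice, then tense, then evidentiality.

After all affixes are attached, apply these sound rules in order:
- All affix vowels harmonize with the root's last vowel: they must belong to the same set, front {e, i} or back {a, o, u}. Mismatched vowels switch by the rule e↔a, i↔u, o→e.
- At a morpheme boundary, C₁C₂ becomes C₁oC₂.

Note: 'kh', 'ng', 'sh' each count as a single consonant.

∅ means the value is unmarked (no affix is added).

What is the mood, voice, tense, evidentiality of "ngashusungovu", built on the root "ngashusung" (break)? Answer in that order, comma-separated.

Segment: ngashusung-o-vu.
mood: -o → conditional.
voice: ∅ → causative.
tense: -vu → future.
evidentiality: ∅ → hearsay.

conditional, causative, future, hearsay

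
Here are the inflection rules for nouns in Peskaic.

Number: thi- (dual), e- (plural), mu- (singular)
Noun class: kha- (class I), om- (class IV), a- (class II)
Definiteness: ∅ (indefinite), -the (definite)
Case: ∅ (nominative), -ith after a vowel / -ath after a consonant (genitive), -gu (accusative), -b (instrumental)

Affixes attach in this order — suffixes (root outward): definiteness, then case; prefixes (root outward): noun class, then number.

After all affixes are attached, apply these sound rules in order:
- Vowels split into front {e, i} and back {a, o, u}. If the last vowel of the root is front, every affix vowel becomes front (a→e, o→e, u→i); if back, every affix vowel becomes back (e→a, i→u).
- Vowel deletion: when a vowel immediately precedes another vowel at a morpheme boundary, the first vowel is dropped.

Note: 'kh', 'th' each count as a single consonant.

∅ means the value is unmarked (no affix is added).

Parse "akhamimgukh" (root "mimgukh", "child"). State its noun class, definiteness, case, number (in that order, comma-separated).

Segment: e-kha-mimgukh.
noun class: kha- → class I.
definiteness: ∅ → indefinite.
case: ∅ → nominative.
number: e- → plural.

class I, indefinite, nominative, plural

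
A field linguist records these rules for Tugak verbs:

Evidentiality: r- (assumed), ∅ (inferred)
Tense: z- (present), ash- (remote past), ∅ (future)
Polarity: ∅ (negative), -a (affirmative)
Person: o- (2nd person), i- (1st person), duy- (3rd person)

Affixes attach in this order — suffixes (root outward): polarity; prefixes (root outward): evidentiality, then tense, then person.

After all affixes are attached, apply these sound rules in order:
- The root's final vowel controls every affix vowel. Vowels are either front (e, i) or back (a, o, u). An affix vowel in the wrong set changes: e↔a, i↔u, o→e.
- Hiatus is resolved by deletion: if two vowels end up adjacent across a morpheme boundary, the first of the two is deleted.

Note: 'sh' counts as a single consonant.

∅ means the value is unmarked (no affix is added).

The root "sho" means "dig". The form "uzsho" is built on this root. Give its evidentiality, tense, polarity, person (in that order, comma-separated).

inferred, present, negative, 1st person

Segment: i-z-sho.
evidentiality: ∅ → inferred.
tense: z- → present.
polarity: ∅ → negative.
person: i- → 1st person.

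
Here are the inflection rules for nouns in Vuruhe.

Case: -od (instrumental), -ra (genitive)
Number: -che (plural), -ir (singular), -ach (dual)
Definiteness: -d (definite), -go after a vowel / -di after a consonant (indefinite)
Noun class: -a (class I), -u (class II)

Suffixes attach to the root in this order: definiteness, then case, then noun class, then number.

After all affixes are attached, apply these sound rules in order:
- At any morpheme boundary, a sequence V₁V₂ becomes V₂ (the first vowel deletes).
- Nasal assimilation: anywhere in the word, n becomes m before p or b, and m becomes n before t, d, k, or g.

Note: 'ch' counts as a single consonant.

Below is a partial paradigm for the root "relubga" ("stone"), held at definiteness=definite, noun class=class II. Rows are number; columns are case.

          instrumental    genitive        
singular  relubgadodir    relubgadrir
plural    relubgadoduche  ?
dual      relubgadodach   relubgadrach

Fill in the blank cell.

relubgadruche

Attach definiteness definite -d → relubgad.
Attach case genitive -ra → relubgadra.
Attach noun class class II -u → relubgadrau.
Attach number plural -che → relubgadrauche.
Apply vowel deletion: relubgadrauche → relubgadruche.
Nasal assimilation: no change.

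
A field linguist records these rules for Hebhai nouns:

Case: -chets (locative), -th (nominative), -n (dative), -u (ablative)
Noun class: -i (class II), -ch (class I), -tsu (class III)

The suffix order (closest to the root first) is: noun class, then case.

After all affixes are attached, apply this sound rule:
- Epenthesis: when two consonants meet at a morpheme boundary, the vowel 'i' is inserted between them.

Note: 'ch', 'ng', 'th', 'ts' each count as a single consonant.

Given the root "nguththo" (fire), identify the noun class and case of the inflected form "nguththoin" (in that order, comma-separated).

class II, dative

Segment: nguththo-i-n.
noun class: -i → class II.
case: -n → dative.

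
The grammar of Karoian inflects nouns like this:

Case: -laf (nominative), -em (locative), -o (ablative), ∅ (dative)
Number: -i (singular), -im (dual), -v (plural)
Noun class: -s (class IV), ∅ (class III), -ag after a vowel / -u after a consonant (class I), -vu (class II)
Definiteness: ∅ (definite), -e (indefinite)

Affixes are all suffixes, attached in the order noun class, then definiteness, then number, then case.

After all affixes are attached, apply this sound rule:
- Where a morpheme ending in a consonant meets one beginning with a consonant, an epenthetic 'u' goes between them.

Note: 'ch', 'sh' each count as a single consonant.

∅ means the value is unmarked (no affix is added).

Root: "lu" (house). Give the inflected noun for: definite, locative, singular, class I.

luagiem

Attach noun class class I -ag (after vowel 'u') → luag.
definiteness = definite: zero marking, form stays luag.
Attach number singular -i → luagi.
Attach case locative -em → luagiem.
Epenthesis: no change.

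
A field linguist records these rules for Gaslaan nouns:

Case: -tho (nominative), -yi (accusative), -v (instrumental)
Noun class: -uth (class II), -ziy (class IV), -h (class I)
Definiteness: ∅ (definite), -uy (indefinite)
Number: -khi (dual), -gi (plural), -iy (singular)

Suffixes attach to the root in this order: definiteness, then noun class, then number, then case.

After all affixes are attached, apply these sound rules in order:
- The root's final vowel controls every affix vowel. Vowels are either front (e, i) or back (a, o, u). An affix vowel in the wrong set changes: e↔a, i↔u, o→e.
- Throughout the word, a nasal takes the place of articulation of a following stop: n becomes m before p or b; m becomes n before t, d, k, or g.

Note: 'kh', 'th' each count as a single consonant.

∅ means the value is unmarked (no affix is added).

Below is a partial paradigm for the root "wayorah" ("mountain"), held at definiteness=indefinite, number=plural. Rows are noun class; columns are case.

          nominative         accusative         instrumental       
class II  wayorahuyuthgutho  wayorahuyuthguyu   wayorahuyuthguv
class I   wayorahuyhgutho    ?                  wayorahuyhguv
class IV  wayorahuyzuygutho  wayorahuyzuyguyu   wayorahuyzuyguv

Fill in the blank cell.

wayorahuyhguyu

Attach definiteness indefinite -uy → wayorahuy.
Attach noun class class I -h → wayorahuyh.
Attach number plural -gi → wayorahuyhgi.
Attach case accusative -yi → wayorahuyhgiyi.
Apply vowel harmony: wayorahuyhgiyi → wayorahuyhguyu.
Nasal assimilation: no change.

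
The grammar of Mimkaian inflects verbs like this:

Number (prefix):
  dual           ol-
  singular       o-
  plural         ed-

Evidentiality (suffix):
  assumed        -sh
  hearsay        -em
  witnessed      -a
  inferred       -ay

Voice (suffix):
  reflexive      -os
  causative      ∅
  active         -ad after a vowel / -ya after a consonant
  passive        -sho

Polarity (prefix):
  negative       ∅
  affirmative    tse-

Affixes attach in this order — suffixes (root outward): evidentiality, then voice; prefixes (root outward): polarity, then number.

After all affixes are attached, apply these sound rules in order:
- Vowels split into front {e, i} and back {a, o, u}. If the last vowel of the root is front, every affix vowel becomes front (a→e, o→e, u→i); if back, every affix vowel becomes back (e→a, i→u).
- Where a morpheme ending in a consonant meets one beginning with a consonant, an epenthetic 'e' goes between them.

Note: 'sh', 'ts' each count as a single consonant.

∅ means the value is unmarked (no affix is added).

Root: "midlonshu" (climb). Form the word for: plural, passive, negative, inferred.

Attach evidentiality inferred -ay → midlonshuay.
polarity = negative: zero marking, form stays midlonshuay.
Attach voice passive -sho → midlonshuaysho.
Attach number plural ed- → edmidlonshuaysho.
Apply vowel harmony: edmidlonshuaysho → admidlonshuaysho.
Apply epenthesis: admidlonshuaysho → ademidlonshuayesho.

ademidlonshuayesho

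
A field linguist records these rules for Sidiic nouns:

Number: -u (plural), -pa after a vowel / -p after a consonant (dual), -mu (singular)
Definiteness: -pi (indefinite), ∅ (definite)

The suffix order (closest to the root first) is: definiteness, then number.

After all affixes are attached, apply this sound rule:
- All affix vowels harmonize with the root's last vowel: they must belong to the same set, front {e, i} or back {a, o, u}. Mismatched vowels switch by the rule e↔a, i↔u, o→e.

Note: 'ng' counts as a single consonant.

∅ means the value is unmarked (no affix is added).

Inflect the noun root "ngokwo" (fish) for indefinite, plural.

ngokwopuu

Attach definiteness indefinite -pi → ngokwopi.
Attach number plural -u → ngokwopiu.
Apply vowel harmony: ngokwopiu → ngokwopuu.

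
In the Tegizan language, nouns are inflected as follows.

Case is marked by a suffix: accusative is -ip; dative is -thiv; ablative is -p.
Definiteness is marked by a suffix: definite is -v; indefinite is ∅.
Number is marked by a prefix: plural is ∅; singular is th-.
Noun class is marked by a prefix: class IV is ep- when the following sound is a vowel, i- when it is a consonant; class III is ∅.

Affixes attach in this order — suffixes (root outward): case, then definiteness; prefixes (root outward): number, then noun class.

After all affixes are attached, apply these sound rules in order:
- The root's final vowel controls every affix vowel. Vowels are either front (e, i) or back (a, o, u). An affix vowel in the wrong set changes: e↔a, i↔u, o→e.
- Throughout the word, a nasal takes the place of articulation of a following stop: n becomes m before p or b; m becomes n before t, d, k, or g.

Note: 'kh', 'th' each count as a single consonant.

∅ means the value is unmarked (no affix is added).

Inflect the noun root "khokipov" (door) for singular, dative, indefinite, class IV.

Attach case dative -thiv → khokipovthiv.
definiteness = indefinite: zero marking, form stays khokipovthiv.
Attach number singular th- → thkhokipovthiv.
Attach noun class class IV i- (before consonant 'th') → ithkhokipovthiv.
Apply vowel harmony: ithkhokipovthiv → uthkhokipovthuv.
Nasal assimilation: no change.

uthkhokipovthuv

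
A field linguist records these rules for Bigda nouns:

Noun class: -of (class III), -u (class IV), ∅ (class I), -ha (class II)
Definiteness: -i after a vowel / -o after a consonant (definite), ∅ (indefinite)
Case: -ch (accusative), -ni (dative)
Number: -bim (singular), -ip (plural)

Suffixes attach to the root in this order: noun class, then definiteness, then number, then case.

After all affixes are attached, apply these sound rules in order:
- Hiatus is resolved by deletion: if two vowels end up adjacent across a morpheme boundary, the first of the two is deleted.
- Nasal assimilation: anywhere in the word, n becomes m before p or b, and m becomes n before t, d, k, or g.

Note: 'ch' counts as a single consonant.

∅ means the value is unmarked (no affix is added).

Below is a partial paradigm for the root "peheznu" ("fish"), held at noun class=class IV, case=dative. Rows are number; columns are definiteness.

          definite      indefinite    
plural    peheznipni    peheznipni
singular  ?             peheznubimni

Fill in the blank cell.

Attach noun class class IV -u → peheznuu.
Attach definiteness definite -i (after vowel 'u') → peheznuui.
Attach number singular -bim → peheznuuibim.
Attach case dative -ni → peheznuuibimni.
Apply vowel deletion: peheznuuibimni → peheznibimni.
Nasal assimilation: no change.

peheznibimni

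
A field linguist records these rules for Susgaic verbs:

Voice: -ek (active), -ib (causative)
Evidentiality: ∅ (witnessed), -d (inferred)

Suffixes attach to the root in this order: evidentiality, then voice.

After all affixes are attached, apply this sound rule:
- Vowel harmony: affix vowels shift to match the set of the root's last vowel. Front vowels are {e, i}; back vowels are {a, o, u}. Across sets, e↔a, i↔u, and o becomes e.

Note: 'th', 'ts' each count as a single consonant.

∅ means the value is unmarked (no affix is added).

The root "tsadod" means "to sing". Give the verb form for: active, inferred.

tsadoddak

Attach evidentiality inferred -d → tsadodd.
Attach voice active -ek → tsadoddek.
Apply vowel harmony: tsadoddek → tsadoddak.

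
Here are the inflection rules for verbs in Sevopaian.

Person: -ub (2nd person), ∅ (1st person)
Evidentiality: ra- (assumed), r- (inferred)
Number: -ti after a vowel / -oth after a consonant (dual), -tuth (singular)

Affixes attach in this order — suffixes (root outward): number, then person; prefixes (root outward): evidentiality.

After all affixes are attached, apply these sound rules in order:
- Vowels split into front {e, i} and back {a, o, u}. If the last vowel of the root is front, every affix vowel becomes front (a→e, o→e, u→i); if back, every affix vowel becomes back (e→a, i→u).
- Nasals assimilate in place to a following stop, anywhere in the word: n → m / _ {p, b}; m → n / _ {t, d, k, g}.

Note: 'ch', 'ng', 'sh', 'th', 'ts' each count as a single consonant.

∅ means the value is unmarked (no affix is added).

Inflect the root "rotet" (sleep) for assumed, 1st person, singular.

rerotettith

Attach number singular -tuth → rotettuth.
Attach evidentiality assumed ra- → rarotettuth.
person = 1st person: zero marking, form stays rarotettuth.
Apply vowel harmony: rarotettuth → rerotettith.
Nasal assimilation: no change.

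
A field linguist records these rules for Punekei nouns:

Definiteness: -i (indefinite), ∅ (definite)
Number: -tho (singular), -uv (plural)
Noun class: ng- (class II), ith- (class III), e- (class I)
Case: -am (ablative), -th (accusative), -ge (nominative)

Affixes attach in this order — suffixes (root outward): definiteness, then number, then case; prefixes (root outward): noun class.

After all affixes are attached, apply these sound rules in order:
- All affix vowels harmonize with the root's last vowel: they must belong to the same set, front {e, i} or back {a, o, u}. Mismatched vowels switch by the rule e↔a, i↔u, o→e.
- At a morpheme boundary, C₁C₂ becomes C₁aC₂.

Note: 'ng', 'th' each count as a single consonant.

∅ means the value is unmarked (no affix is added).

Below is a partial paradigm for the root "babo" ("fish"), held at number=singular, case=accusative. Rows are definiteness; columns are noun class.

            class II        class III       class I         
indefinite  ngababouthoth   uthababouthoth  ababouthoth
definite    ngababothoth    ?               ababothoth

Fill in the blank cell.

uthababothoth

definiteness = definite: zero marking, form stays babo.
Attach number singular -tho → babotho.
Attach noun class class III ith- → ithbabotho.
Attach case accusative -th → ithbabothoth.
Apply vowel harmony: ithbabothoth → uthbabothoth.
Apply epenthesis: uthbabothoth → uthababothoth.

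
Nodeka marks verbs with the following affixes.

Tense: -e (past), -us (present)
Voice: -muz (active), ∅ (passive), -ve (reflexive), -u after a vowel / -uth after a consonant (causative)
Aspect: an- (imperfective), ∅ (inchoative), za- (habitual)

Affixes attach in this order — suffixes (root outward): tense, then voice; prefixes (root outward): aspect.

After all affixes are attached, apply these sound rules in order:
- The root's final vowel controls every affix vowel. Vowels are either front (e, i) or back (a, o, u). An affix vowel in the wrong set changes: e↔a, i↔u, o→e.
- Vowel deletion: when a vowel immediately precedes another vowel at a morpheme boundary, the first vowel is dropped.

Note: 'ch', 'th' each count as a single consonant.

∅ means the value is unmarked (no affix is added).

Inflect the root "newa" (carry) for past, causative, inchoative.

aspect = inchoative: zero marking, form stays newa.
Attach tense past -e → newae.
Attach voice causative -u (after vowel 'e') → newaeu.
Apply vowel harmony: newaeu → newaau.
Apply vowel deletion: newaau → newu.

newu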